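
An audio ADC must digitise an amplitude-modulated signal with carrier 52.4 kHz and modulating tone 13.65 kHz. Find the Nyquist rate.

132.1 kHz

AM sidebands sit at fc ± fm = 38.75 kHz and 66.05 kHz.
Highest-frequency component: 66.05 kHz.
Nyquist rate = 2 × 66.05 kHz = 132.1 kHz.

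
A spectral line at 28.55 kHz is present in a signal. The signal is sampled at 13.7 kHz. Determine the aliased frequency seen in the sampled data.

1.15 kHz

28.55 kHz mod fs = 1.15 kHz.
1.15 kHz ≤ fs/2 = 6.85 kHz, appears at 1.15 kHz.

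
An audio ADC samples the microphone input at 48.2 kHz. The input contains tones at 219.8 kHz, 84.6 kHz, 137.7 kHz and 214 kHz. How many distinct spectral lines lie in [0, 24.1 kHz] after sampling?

3

fs/2 = 24.1 kHz.
219.8 kHz mod fs = 27 kHz.
27 kHz > fs/2 = 24.1 kHz, folds to fs − 27 kHz = 21.2 kHz.
84.6 kHz mod fs = 36.4 kHz.
36.4 kHz > fs/2 = 24.1 kHz, folds to fs − 36.4 kHz = 11.8 kHz.
137.7 kHz mod fs = 41.3 kHz.
41.3 kHz > fs/2 = 24.1 kHz, folds to fs − 41.3 kHz = 6.9 kHz.
214 kHz mod fs = 21.2 kHz.
21.2 kHz ≤ fs/2 = 24.1 kHz, appears at 21.2 kHz.
Distinct values: {6.9 kHz, 11.8 kHz, 21.2 kHz} → 3.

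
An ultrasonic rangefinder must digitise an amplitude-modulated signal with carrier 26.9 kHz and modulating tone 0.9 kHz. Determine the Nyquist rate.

55.6 kHz

AM sidebands sit at fc ± fm = 26 kHz and 27.8 kHz.
Highest-frequency component: 27.8 kHz.
Nyquist rate = 2 × 27.8 kHz = 55.6 kHz.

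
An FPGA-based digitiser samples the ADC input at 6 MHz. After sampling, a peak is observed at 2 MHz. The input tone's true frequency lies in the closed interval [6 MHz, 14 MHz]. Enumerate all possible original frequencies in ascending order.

Frequencies that alias to 2 MHz are k·fs ± 2 MHz for integer k ≥ 0.
k=0: 2 MHz.
k=1: 4 MHz, 8 MHz.
k=2: 10 MHz, 14 MHz.
k=3: 16 MHz, 20 MHz.
Within [6 MHz, 14 MHz]: 8 MHz, 10 MHz, 14 MHz.

8 MHz, 10 MHz, 14 MHz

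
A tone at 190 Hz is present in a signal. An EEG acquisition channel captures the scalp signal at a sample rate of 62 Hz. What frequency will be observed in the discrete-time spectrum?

190 Hz mod fs = 4 Hz.
4 Hz ≤ fs/2 = 31 Hz, appears at 4 Hz.

4 Hz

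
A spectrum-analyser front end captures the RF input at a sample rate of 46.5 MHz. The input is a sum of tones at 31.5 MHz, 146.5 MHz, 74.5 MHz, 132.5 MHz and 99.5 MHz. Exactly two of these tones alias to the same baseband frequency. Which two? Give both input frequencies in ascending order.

132.5 MHz, 146.5 MHz

fs/2 = 23.25 MHz.
31.5 MHz > fs/2 = 23.25 MHz, folds to fs − 31.5 MHz = 15 MHz.
146.5 MHz mod fs = 7 MHz.
7 MHz ≤ fs/2 = 23.25 MHz, appears at 7 MHz.
74.5 MHz mod fs = 28 MHz.
28 MHz > fs/2 = 23.25 MHz, folds to fs − 28 MHz = 18.5 MHz.
132.5 MHz mod fs = 39.5 MHz.
39.5 MHz > fs/2 = 23.25 MHz, folds to fs − 39.5 MHz = 7 MHz.
99.5 MHz mod fs = 6.5 MHz.
6.5 MHz ≤ fs/2 = 23.25 MHz, appears at 6.5 MHz.
132.5 MHz and 146.5 MHz both map to 7 MHz.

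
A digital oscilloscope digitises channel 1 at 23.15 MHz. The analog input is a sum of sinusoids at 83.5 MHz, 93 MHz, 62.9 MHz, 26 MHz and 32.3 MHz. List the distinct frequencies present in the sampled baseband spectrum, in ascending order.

0.4 MHz, 2.85 MHz, 6.55 MHz, 9.1 MHz, 9.15 MHz

fs/2 = 11.575 MHz.
83.5 MHz mod fs = 14.05 MHz.
14.05 MHz > fs/2 = 11.575 MHz, folds to fs − 14.05 MHz = 9.1 MHz.
93 MHz mod fs = 0.4 MHz.
0.4 MHz ≤ fs/2 = 11.575 MHz, appears at 0.4 MHz.
62.9 MHz mod fs = 16.6 MHz.
16.6 MHz > fs/2 = 11.575 MHz, folds to fs − 16.6 MHz = 6.55 MHz.
26 MHz mod fs = 2.85 MHz.
2.85 MHz ≤ fs/2 = 11.575 MHz, appears at 2.85 MHz.
32.3 MHz mod fs = 9.15 MHz.
9.15 MHz ≤ fs/2 = 11.575 MHz, appears at 9.15 MHz.
Distinct values: {0.4 MHz, 2.85 MHz, 6.55 MHz, 9.1 MHz, 9.15 MHz}.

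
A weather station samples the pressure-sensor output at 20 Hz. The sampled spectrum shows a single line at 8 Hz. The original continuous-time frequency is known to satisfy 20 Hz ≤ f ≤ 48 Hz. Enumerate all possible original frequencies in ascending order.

Frequencies that alias to 8 Hz are k·fs ± 8 Hz for integer k ≥ 0.
k=0: 8 Hz.
k=1: 12 Hz, 28 Hz.
k=2: 32 Hz, 48 Hz.
k=3: 52 Hz, 68 Hz.
Within [20 Hz, 48 Hz]: 28 Hz, 32 Hz, 48 Hz.

28 Hz, 32 Hz, 48 Hz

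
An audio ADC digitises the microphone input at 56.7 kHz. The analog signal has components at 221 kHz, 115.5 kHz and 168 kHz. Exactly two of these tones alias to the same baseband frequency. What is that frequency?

2.1 kHz

fs/2 = 28.35 kHz.
221 kHz mod fs = 50.9 kHz.
50.9 kHz > fs/2 = 28.35 kHz, folds to fs − 50.9 kHz = 5.8 kHz.
115.5 kHz mod fs = 2.1 kHz.
2.1 kHz ≤ fs/2 = 28.35 kHz, appears at 2.1 kHz.
168 kHz mod fs = 54.6 kHz.
54.6 kHz > fs/2 = 28.35 kHz, folds to fs − 54.6 kHz = 2.1 kHz.
115.5 kHz and 168 kHz both map to 2.1 kHz.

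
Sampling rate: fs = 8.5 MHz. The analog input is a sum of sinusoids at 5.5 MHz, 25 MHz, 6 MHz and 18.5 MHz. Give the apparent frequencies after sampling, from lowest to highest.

fs/2 = 4.25 MHz.
5.5 MHz > fs/2 = 4.25 MHz, folds to fs − 5.5 MHz = 3 MHz.
25 MHz mod fs = 8 MHz.
8 MHz > fs/2 = 4.25 MHz, folds to fs − 8 MHz = 0.5 MHz.
6 MHz > fs/2 = 4.25 MHz, folds to fs − 6 MHz = 2.5 MHz.
18.5 MHz mod fs = 1.5 MHz.
1.5 MHz ≤ fs/2 = 4.25 MHz, appears at 1.5 MHz.
Distinct values: {0.5 MHz, 1.5 MHz, 2.5 MHz, 3 MHz}.

0.5 MHz, 1.5 MHz, 2.5 MHz, 3 MHz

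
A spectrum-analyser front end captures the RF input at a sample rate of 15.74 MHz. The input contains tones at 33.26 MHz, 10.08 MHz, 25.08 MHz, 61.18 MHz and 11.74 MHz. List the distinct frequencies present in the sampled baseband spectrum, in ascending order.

fs/2 = 7.87 MHz.
33.26 MHz mod fs = 1.78 MHz.
1.78 MHz ≤ fs/2 = 7.87 MHz, appears at 1.78 MHz.
10.08 MHz > fs/2 = 7.87 MHz, folds to fs − 10.08 MHz = 5.66 MHz.
25.08 MHz mod fs = 9.34 MHz.
9.34 MHz > fs/2 = 7.87 MHz, folds to fs − 9.34 MHz = 6.4 MHz.
61.18 MHz mod fs = 13.96 MHz.
13.96 MHz > fs/2 = 7.87 MHz, folds to fs − 13.96 MHz = 1.78 MHz.
11.74 MHz > fs/2 = 7.87 MHz, folds to fs − 11.74 MHz = 4 MHz.
Distinct values: {1.78 MHz, 4 MHz, 5.66 MHz, 6.4 MHz}.

1.78 MHz, 4 MHz, 5.66 MHz, 6.4 MHz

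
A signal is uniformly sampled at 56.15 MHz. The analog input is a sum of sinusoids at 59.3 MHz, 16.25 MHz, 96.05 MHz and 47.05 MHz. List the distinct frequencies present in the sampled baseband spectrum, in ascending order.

fs/2 = 28.075 MHz.
59.3 MHz mod fs = 3.15 MHz.
3.15 MHz ≤ fs/2 = 28.075 MHz, appears at 3.15 MHz.
16.25 MHz ≤ fs/2 = 28.075 MHz, passes unchanged.
96.05 MHz mod fs = 39.9 MHz.
39.9 MHz > fs/2 = 28.075 MHz, folds to fs − 39.9 MHz = 16.25 MHz.
47.05 MHz > fs/2 = 28.075 MHz, folds to fs − 47.05 MHz = 9.1 MHz.
Distinct values: {3.15 MHz, 9.1 MHz, 16.25 MHz}.

3.15 MHz, 9.1 MHz, 16.25 MHz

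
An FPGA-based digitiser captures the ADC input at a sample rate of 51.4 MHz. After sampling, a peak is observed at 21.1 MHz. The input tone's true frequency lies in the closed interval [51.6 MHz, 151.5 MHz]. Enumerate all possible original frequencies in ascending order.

72.5 MHz, 81.7 MHz, 123.9 MHz, 133.1 MHz

Frequencies that alias to 21.1 MHz are k·fs ± 21.1 MHz for integer k ≥ 0.
k=0: 21.1 MHz.
k=1: 30.3 MHz, 72.5 MHz.
k=2: 81.7 MHz, 123.9 MHz.
k=3: 133.1 MHz, 175.3 MHz.
k=4: 184.5 MHz, 226.7 MHz.
Within [51.6 MHz, 151.5 MHz]: 72.5 MHz, 81.7 MHz, 123.9 MHz, 133.1 MHz.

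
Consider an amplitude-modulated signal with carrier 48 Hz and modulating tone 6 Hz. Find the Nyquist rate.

108 Hz

AM sidebands sit at fc ± fm = 42 Hz and 54 Hz.
Highest-frequency component: 54 Hz.
Nyquist rate = 2 × 54 Hz = 108 Hz.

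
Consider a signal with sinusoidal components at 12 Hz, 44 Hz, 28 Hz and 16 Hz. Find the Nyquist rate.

Highest-frequency component: 44 Hz.
Nyquist rate = 2 × 44 Hz = 88 Hz.

88 Hz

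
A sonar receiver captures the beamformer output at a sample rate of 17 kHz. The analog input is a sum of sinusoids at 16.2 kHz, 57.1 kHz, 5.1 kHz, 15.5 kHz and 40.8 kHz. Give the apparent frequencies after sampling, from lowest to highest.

0.8 kHz, 1.5 kHz, 5.1 kHz, 6.1 kHz, 6.8 kHz

fs/2 = 8.5 kHz.
16.2 kHz > fs/2 = 8.5 kHz, folds to fs − 16.2 kHz = 0.8 kHz.
57.1 kHz mod fs = 6.1 kHz.
6.1 kHz ≤ fs/2 = 8.5 kHz, appears at 6.1 kHz.
5.1 kHz ≤ fs/2 = 8.5 kHz, passes unchanged.
15.5 kHz > fs/2 = 8.5 kHz, folds to fs − 15.5 kHz = 1.5 kHz.
40.8 kHz mod fs = 6.8 kHz.
6.8 kHz ≤ fs/2 = 8.5 kHz, appears at 6.8 kHz.
Distinct values: {0.8 kHz, 1.5 kHz, 5.1 kHz, 6.1 kHz, 6.8 kHz}.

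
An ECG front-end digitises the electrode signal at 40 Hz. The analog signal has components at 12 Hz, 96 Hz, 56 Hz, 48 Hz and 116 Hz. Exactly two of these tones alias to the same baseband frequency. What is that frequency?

fs/2 = 20 Hz.
12 Hz ≤ fs/2 = 20 Hz, passes unchanged.
96 Hz mod fs = 16 Hz.
16 Hz ≤ fs/2 = 20 Hz, appears at 16 Hz.
56 Hz mod fs = 16 Hz.
16 Hz ≤ fs/2 = 20 Hz, appears at 16 Hz.
48 Hz mod fs = 8 Hz.
8 Hz ≤ fs/2 = 20 Hz, appears at 8 Hz.
116 Hz mod fs = 36 Hz.
36 Hz > fs/2 = 20 Hz, folds to fs − 36 Hz = 4 Hz.
56 Hz and 96 Hz both map to 16 Hz.

16 Hz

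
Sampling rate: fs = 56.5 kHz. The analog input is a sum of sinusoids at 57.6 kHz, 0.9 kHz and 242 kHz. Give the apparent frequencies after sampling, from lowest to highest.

fs/2 = 28.25 kHz.
57.6 kHz mod fs = 1.1 kHz.
1.1 kHz ≤ fs/2 = 28.25 kHz, appears at 1.1 kHz.
0.9 kHz ≤ fs/2 = 28.25 kHz, passes unchanged.
242 kHz mod fs = 16 kHz.
16 kHz ≤ fs/2 = 28.25 kHz, appears at 16 kHz.
Distinct values: {0.9 kHz, 1.1 kHz, 16 kHz}.

0.9 kHz, 1.1 kHz, 16 kHz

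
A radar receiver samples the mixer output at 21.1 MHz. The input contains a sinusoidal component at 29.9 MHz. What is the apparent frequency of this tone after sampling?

8.8 MHz

29.9 MHz mod fs = 8.8 MHz.
8.8 MHz ≤ fs/2 = 10.55 MHz, appears at 8.8 MHz.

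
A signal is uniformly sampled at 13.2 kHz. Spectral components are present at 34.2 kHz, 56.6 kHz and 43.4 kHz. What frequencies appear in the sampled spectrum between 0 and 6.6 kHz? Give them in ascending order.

3.8 kHz, 5.4 kHz

fs/2 = 6.6 kHz.
34.2 kHz mod fs = 7.8 kHz.
7.8 kHz > fs/2 = 6.6 kHz, folds to fs − 7.8 kHz = 5.4 kHz.
56.6 kHz mod fs = 3.8 kHz.
3.8 kHz ≤ fs/2 = 6.6 kHz, appears at 3.8 kHz.
43.4 kHz mod fs = 3.8 kHz.
3.8 kHz ≤ fs/2 = 6.6 kHz, appears at 3.8 kHz.
Distinct values: {3.8 kHz, 5.4 kHz}.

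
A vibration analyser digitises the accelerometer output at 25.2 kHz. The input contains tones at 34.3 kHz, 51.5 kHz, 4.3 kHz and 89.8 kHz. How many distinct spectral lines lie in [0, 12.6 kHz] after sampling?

4

fs/2 = 12.6 kHz.
34.3 kHz mod fs = 9.1 kHz.
9.1 kHz ≤ fs/2 = 12.6 kHz, appears at 9.1 kHz.
51.5 kHz mod fs = 1.1 kHz.
1.1 kHz ≤ fs/2 = 12.6 kHz, appears at 1.1 kHz.
4.3 kHz ≤ fs/2 = 12.6 kHz, passes unchanged.
89.8 kHz mod fs = 14.2 kHz.
14.2 kHz > fs/2 = 12.6 kHz, folds to fs − 14.2 kHz = 11 kHz.
Distinct values: {1.1 kHz, 4.3 kHz, 9.1 kHz, 11 kHz} → 4.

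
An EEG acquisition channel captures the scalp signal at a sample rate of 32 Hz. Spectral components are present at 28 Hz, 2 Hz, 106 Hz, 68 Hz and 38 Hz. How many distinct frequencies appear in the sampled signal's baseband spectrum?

4

fs/2 = 16 Hz.
28 Hz > fs/2 = 16 Hz, folds to fs − 28 Hz = 4 Hz.
2 Hz ≤ fs/2 = 16 Hz, passes unchanged.
106 Hz mod fs = 10 Hz.
10 Hz ≤ fs/2 = 16 Hz, appears at 10 Hz.
68 Hz mod fs = 4 Hz.
4 Hz ≤ fs/2 = 16 Hz, appears at 4 Hz.
38 Hz mod fs = 6 Hz.
6 Hz ≤ fs/2 = 16 Hz, appears at 6 Hz.
Distinct values: {2 Hz, 4 Hz, 6 Hz, 10 Hz} → 4.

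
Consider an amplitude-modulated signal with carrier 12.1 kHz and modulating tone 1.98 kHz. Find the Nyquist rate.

28.16 kHz

AM sidebands sit at fc ± fm = 10.12 kHz and 14.08 kHz.
Highest-frequency component: 14.08 kHz.
Nyquist rate = 2 × 14.08 kHz = 28.16 kHz.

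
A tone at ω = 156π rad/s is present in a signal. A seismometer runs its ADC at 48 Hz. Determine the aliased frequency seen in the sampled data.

ω = 156π rad/s → f = ω/(2π) = 78 Hz.
78 Hz mod fs = 30 Hz.
30 Hz > fs/2 = 24 Hz, folds to fs − 30 Hz = 18 Hz.

18 Hz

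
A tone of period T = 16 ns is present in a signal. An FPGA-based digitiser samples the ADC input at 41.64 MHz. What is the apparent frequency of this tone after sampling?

20.78 MHz

T = 16 ns → f = 1/T = 62.5 MHz.
62.5 MHz mod fs = 20.86 MHz.
20.86 MHz > fs/2 = 20.82 MHz, folds to fs − 20.86 MHz = 20.78 MHz.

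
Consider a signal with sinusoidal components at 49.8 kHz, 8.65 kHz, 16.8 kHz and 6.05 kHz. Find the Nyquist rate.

Highest-frequency component: 49.8 kHz.
Nyquist rate = 2 × 49.8 kHz = 99.6 kHz.

99.6 kHz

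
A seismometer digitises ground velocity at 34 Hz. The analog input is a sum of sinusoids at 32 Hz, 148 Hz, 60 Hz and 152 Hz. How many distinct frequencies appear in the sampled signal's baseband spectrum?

4

fs/2 = 17 Hz.
32 Hz > fs/2 = 17 Hz, folds to fs − 32 Hz = 2 Hz.
148 Hz mod fs = 12 Hz.
12 Hz ≤ fs/2 = 17 Hz, appears at 12 Hz.
60 Hz mod fs = 26 Hz.
26 Hz > fs/2 = 17 Hz, folds to fs − 26 Hz = 8 Hz.
152 Hz mod fs = 16 Hz.
16 Hz ≤ fs/2 = 17 Hz, appears at 16 Hz.
Distinct values: {2 Hz, 8 Hz, 12 Hz, 16 Hz} → 4.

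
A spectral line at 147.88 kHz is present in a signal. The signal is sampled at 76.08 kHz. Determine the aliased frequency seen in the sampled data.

147.88 kHz mod fs = 71.8 kHz.
71.8 kHz > fs/2 = 38.04 kHz, folds to fs − 71.8 kHz = 4.28 kHz.

4.28 kHz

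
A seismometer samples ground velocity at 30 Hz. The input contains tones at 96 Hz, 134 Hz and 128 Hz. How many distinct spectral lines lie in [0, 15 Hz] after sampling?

3

fs/2 = 15 Hz.
96 Hz mod fs = 6 Hz.
6 Hz ≤ fs/2 = 15 Hz, appears at 6 Hz.
134 Hz mod fs = 14 Hz.
14 Hz ≤ fs/2 = 15 Hz, appears at 14 Hz.
128 Hz mod fs = 8 Hz.
8 Hz ≤ fs/2 = 15 Hz, appears at 8 Hz.
Distinct values: {6 Hz, 8 Hz, 14 Hz} → 3.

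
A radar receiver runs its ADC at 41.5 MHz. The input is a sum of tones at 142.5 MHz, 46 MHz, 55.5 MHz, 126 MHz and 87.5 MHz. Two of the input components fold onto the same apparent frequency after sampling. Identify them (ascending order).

fs/2 = 20.75 MHz.
142.5 MHz mod fs = 18 MHz.
18 MHz ≤ fs/2 = 20.75 MHz, appears at 18 MHz.
46 MHz mod fs = 4.5 MHz.
4.5 MHz ≤ fs/2 = 20.75 MHz, appears at 4.5 MHz.
55.5 MHz mod fs = 14 MHz.
14 MHz ≤ fs/2 = 20.75 MHz, appears at 14 MHz.
126 MHz mod fs = 1.5 MHz.
1.5 MHz ≤ fs/2 = 20.75 MHz, appears at 1.5 MHz.
87.5 MHz mod fs = 4.5 MHz.
4.5 MHz ≤ fs/2 = 20.75 MHz, appears at 4.5 MHz.
46 MHz and 87.5 MHz both map to 4.5 MHz.

46 MHz, 87.5 MHz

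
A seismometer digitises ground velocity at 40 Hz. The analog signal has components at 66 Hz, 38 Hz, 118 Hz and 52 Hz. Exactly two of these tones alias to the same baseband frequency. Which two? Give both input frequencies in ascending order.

38 Hz, 118 Hz

fs/2 = 20 Hz.
66 Hz mod fs = 26 Hz.
26 Hz > fs/2 = 20 Hz, folds to fs − 26 Hz = 14 Hz.
38 Hz > fs/2 = 20 Hz, folds to fs − 38 Hz = 2 Hz.
118 Hz mod fs = 38 Hz.
38 Hz > fs/2 = 20 Hz, folds to fs − 38 Hz = 2 Hz.
52 Hz mod fs = 12 Hz.
12 Hz ≤ fs/2 = 20 Hz, appears at 12 Hz.
38 Hz and 118 Hz both map to 2 Hz.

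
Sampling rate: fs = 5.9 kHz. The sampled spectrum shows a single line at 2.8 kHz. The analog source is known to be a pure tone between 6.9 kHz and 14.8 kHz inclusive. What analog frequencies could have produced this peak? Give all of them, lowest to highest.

Frequencies that alias to 2.8 kHz are k·fs ± 2.8 kHz for integer k ≥ 0.
k=0: 2.8 kHz.
k=1: 3.1 kHz, 8.7 kHz.
k=2: 9 kHz, 14.6 kHz.
k=3: 14.9 kHz, 20.5 kHz.
Within [6.9 kHz, 14.8 kHz]: 8.7 kHz, 9 kHz, 14.6 kHz.

8.7 kHz, 9 kHz, 14.6 kHz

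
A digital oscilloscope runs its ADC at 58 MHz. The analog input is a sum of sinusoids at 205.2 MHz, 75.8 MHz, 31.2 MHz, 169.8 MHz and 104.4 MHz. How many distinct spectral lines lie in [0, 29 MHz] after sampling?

fs/2 = 29 MHz.
205.2 MHz mod fs = 31.2 MHz.
31.2 MHz > fs/2 = 29 MHz, folds to fs − 31.2 MHz = 26.8 MHz.
75.8 MHz mod fs = 17.8 MHz.
17.8 MHz ≤ fs/2 = 29 MHz, appears at 17.8 MHz.
31.2 MHz > fs/2 = 29 MHz, folds to fs − 31.2 MHz = 26.8 MHz.
169.8 MHz mod fs = 53.8 MHz.
53.8 MHz > fs/2 = 29 MHz, folds to fs − 53.8 MHz = 4.2 MHz.
104.4 MHz mod fs = 46.4 MHz.
46.4 MHz > fs/2 = 29 MHz, folds to fs − 46.4 MHz = 11.6 MHz.
Distinct values: {4.2 MHz, 11.6 MHz, 17.8 MHz, 26.8 MHz} → 4.

4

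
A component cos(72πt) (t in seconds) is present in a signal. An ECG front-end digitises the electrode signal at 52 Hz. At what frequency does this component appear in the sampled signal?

ω = 72π rad/s → f = ω/(2π) = 36 Hz.
36 Hz > fs/2 = 26 Hz, folds to fs − 36 Hz = 16 Hz.

16 Hz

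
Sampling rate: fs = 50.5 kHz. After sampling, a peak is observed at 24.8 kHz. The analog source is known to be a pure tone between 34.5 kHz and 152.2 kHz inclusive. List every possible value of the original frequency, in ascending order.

Frequencies that alias to 24.8 kHz are k·fs ± 24.8 kHz for integer k ≥ 0.
k=0: 24.8 kHz.
k=1: 25.7 kHz, 75.3 kHz.
k=2: 76.2 kHz, 125.8 kHz.
k=3: 126.7 kHz, 176.3 kHz.
k=4: 177.2 kHz, 226.8 kHz.
Within [34.5 kHz, 152.2 kHz]: 75.3 kHz, 76.2 kHz, 125.8 kHz, 126.7 kHz.

75.3 kHz, 76.2 kHz, 125.8 kHz, 126.7 kHz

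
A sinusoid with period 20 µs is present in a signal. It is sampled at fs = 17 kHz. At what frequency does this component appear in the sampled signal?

1 kHz

T = 20 µs → f = 1/T = 50 kHz.
50 kHz mod fs = 16 kHz.
16 kHz > fs/2 = 8.5 kHz, folds to fs − 16 kHz = 1 kHz.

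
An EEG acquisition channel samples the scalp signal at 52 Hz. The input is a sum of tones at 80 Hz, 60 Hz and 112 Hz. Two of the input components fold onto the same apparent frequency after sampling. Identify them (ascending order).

fs/2 = 26 Hz.
80 Hz mod fs = 28 Hz.
28 Hz > fs/2 = 26 Hz, folds to fs − 28 Hz = 24 Hz.
60 Hz mod fs = 8 Hz.
8 Hz ≤ fs/2 = 26 Hz, appears at 8 Hz.
112 Hz mod fs = 8 Hz.
8 Hz ≤ fs/2 = 26 Hz, appears at 8 Hz.
60 Hz and 112 Hz both map to 8 Hz.

60 Hz, 112 Hz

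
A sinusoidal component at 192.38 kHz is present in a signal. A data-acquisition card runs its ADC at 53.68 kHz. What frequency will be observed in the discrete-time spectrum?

22.34 kHz

192.38 kHz mod fs = 31.34 kHz.
31.34 kHz > fs/2 = 26.84 kHz, folds to fs − 31.34 kHz = 22.34 kHz.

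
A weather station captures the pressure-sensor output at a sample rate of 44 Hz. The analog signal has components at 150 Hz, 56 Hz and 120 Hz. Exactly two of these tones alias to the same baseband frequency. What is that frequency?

12 Hz

fs/2 = 22 Hz.
150 Hz mod fs = 18 Hz.
18 Hz ≤ fs/2 = 22 Hz, appears at 18 Hz.
56 Hz mod fs = 12 Hz.
12 Hz ≤ fs/2 = 22 Hz, appears at 12 Hz.
120 Hz mod fs = 32 Hz.
32 Hz > fs/2 = 22 Hz, folds to fs − 32 Hz = 12 Hz.
56 Hz and 120 Hz both map to 12 Hz.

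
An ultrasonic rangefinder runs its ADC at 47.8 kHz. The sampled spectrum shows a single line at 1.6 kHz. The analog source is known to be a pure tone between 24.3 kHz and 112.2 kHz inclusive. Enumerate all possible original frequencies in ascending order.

46.2 kHz, 49.4 kHz, 94 kHz, 97.2 kHz

Frequencies that alias to 1.6 kHz are k·fs ± 1.6 kHz for integer k ≥ 0.
k=0: 1.6 kHz.
k=1: 46.2 kHz, 49.4 kHz.
k=2: 94 kHz, 97.2 kHz.
k=3: 141.8 kHz, 145 kHz.
Within [24.3 kHz, 112.2 kHz]: 46.2 kHz, 49.4 kHz, 94 kHz, 97.2 kHz.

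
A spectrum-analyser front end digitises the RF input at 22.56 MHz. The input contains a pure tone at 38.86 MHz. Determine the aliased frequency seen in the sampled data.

6.26 MHz

38.86 MHz mod fs = 16.3 MHz.
16.3 MHz > fs/2 = 11.28 MHz, folds to fs − 16.3 MHz = 6.26 MHz.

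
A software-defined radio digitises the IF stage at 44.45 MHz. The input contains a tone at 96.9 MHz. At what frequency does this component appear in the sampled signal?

96.9 MHz mod fs = 8 MHz.
8 MHz ≤ fs/2 = 22.225 MHz, appears at 8 MHz.

8 MHz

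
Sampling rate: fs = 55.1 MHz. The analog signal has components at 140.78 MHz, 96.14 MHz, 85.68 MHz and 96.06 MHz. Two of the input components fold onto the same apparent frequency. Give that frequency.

fs/2 = 27.55 MHz.
140.78 MHz mod fs = 30.58 MHz.
30.58 MHz > fs/2 = 27.55 MHz, folds to fs − 30.58 MHz = 24.52 MHz.
96.14 MHz mod fs = 41.04 MHz.
41.04 MHz > fs/2 = 27.55 MHz, folds to fs − 41.04 MHz = 14.06 MHz.
85.68 MHz mod fs = 30.58 MHz.
30.58 MHz > fs/2 = 27.55 MHz, folds to fs − 30.58 MHz = 24.52 MHz.
96.06 MHz mod fs = 40.96 MHz.
40.96 MHz > fs/2 = 27.55 MHz, folds to fs − 40.96 MHz = 14.14 MHz.
85.68 MHz and 140.78 MHz both map to 24.52 MHz.

24.52 MHz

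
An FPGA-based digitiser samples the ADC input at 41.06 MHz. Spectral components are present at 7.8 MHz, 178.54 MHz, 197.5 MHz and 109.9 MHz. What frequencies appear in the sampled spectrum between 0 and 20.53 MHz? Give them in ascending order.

fs/2 = 20.53 MHz.
7.8 MHz ≤ fs/2 = 20.53 MHz, passes unchanged.
178.54 MHz mod fs = 14.3 MHz.
14.3 MHz ≤ fs/2 = 20.53 MHz, appears at 14.3 MHz.
197.5 MHz mod fs = 33.26 MHz.
33.26 MHz > fs/2 = 20.53 MHz, folds to fs − 33.26 MHz = 7.8 MHz.
109.9 MHz mod fs = 27.78 MHz.
27.78 MHz > fs/2 = 20.53 MHz, folds to fs − 27.78 MHz = 13.28 MHz.
Distinct values: {7.8 MHz, 13.28 MHz, 14.3 MHz}.

7.8 MHz, 13.28 MHz, 14.3 MHz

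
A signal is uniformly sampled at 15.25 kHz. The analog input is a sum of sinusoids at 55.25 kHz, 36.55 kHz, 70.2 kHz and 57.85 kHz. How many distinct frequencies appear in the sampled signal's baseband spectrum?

3

fs/2 = 7.625 kHz.
55.25 kHz mod fs = 9.5 kHz.
9.5 kHz > fs/2 = 7.625 kHz, folds to fs − 9.5 kHz = 5.75 kHz.
36.55 kHz mod fs = 6.05 kHz.
6.05 kHz ≤ fs/2 = 7.625 kHz, appears at 6.05 kHz.
70.2 kHz mod fs = 9.2 kHz.
9.2 kHz > fs/2 = 7.625 kHz, folds to fs − 9.2 kHz = 6.05 kHz.
57.85 kHz mod fs = 12.1 kHz.
12.1 kHz > fs/2 = 7.625 kHz, folds to fs − 12.1 kHz = 3.15 kHz.
Distinct values: {3.15 kHz, 5.75 kHz, 6.05 kHz} → 3.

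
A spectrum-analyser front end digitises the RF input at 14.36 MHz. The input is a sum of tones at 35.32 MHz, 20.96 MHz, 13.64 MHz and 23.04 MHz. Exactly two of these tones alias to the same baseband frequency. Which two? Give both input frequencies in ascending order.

fs/2 = 7.18 MHz.
35.32 MHz mod fs = 6.6 MHz.
6.6 MHz ≤ fs/2 = 7.18 MHz, appears at 6.6 MHz.
20.96 MHz mod fs = 6.6 MHz.
6.6 MHz ≤ fs/2 = 7.18 MHz, appears at 6.6 MHz.
13.64 MHz > fs/2 = 7.18 MHz, folds to fs − 13.64 MHz = 0.72 MHz.
23.04 MHz mod fs = 8.68 MHz.
8.68 MHz > fs/2 = 7.18 MHz, folds to fs − 8.68 MHz = 5.68 MHz.
20.96 MHz and 35.32 MHz both map to 6.6 MHz.

20.96 MHz, 35.32 MHz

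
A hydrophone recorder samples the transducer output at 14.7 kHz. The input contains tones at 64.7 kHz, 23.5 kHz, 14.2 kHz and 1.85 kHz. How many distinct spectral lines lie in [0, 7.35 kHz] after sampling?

fs/2 = 7.35 kHz.
64.7 kHz mod fs = 5.9 kHz.
5.9 kHz ≤ fs/2 = 7.35 kHz, appears at 5.9 kHz.
23.5 kHz mod fs = 8.8 kHz.
8.8 kHz > fs/2 = 7.35 kHz, folds to fs − 8.8 kHz = 5.9 kHz.
14.2 kHz > fs/2 = 7.35 kHz, folds to fs − 14.2 kHz = 0.5 kHz.
1.85 kHz ≤ fs/2 = 7.35 kHz, passes unchanged.
Distinct values: {0.5 kHz, 1.85 kHz, 5.9 kHz} → 3.

3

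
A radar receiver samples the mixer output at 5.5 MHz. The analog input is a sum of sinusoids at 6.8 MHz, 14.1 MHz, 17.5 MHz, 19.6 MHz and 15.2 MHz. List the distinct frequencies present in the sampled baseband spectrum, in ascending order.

fs/2 = 2.75 MHz.
6.8 MHz mod fs = 1.3 MHz.
1.3 MHz ≤ fs/2 = 2.75 MHz, appears at 1.3 MHz.
14.1 MHz mod fs = 3.1 MHz.
3.1 MHz > fs/2 = 2.75 MHz, folds to fs − 3.1 MHz = 2.4 MHz.
17.5 MHz mod fs = 1 MHz.
1 MHz ≤ fs/2 = 2.75 MHz, appears at 1 MHz.
19.6 MHz mod fs = 3.1 MHz.
3.1 MHz > fs/2 = 2.75 MHz, folds to fs − 3.1 MHz = 2.4 MHz.
15.2 MHz mod fs = 4.2 MHz.
4.2 MHz > fs/2 = 2.75 MHz, folds to fs − 4.2 MHz = 1.3 MHz.
Distinct values: {1 MHz, 1.3 MHz, 2.4 MHz}.

1 MHz, 1.3 MHz, 2.4 MHz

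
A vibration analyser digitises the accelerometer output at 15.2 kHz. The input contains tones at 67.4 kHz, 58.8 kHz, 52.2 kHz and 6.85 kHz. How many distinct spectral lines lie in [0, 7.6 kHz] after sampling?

fs/2 = 7.6 kHz.
67.4 kHz mod fs = 6.6 kHz.
6.6 kHz ≤ fs/2 = 7.6 kHz, appears at 6.6 kHz.
58.8 kHz mod fs = 13.2 kHz.
13.2 kHz > fs/2 = 7.6 kHz, folds to fs − 13.2 kHz = 2 kHz.
52.2 kHz mod fs = 6.6 kHz.
6.6 kHz ≤ fs/2 = 7.6 kHz, appears at 6.6 kHz.
6.85 kHz ≤ fs/2 = 7.6 kHz, passes unchanged.
Distinct values: {2 kHz, 6.6 kHz, 6.85 kHz} → 3.

3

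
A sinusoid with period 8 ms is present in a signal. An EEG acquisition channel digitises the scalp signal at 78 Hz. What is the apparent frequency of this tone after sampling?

T = 8 ms → f = 1/T = 125 Hz.
125 Hz mod fs = 47 Hz.
47 Hz > fs/2 = 39 Hz, folds to fs − 47 Hz = 31 Hz.

31 Hz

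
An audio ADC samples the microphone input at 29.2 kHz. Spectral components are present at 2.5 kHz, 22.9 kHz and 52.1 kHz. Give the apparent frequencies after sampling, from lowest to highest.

2.5 kHz, 6.3 kHz

fs/2 = 14.6 kHz.
2.5 kHz ≤ fs/2 = 14.6 kHz, passes unchanged.
22.9 kHz > fs/2 = 14.6 kHz, folds to fs − 22.9 kHz = 6.3 kHz.
52.1 kHz mod fs = 22.9 kHz.
22.9 kHz > fs/2 = 14.6 kHz, folds to fs − 22.9 kHz = 6.3 kHz.
Distinct values: {2.5 kHz, 6.3 kHz}.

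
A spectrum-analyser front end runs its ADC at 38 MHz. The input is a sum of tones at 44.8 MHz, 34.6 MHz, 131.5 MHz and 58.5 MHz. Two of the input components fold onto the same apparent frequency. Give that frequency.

fs/2 = 19 MHz.
44.8 MHz mod fs = 6.8 MHz.
6.8 MHz ≤ fs/2 = 19 MHz, appears at 6.8 MHz.
34.6 MHz > fs/2 = 19 MHz, folds to fs − 34.6 MHz = 3.4 MHz.
131.5 MHz mod fs = 17.5 MHz.
17.5 MHz ≤ fs/2 = 19 MHz, appears at 17.5 MHz.
58.5 MHz mod fs = 20.5 MHz.
20.5 MHz > fs/2 = 19 MHz, folds to fs − 20.5 MHz = 17.5 MHz.
58.5 MHz and 131.5 MHz both map to 17.5 MHz.

17.5 MHz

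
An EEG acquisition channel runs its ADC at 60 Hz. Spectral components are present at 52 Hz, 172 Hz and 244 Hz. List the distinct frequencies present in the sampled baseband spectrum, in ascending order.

4 Hz, 8 Hz

fs/2 = 30 Hz.
52 Hz > fs/2 = 30 Hz, folds to fs − 52 Hz = 8 Hz.
172 Hz mod fs = 52 Hz.
52 Hz > fs/2 = 30 Hz, folds to fs − 52 Hz = 8 Hz.
244 Hz mod fs = 4 Hz.
4 Hz ≤ fs/2 = 30 Hz, appears at 4 Hz.
Distinct values: {4 Hz, 8 Hz}.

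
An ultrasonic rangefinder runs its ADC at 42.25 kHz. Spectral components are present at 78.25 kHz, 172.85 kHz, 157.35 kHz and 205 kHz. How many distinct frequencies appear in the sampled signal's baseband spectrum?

fs/2 = 21.125 kHz.
78.25 kHz mod fs = 36 kHz.
36 kHz > fs/2 = 21.125 kHz, folds to fs − 36 kHz = 6.25 kHz.
172.85 kHz mod fs = 3.85 kHz.
3.85 kHz ≤ fs/2 = 21.125 kHz, appears at 3.85 kHz.
157.35 kHz mod fs = 30.6 kHz.
30.6 kHz > fs/2 = 21.125 kHz, folds to fs − 30.6 kHz = 11.65 kHz.
205 kHz mod fs = 36 kHz.
36 kHz > fs/2 = 21.125 kHz, folds to fs − 36 kHz = 6.25 kHz.
Distinct values: {3.85 kHz, 6.25 kHz, 11.65 kHz} → 3.

3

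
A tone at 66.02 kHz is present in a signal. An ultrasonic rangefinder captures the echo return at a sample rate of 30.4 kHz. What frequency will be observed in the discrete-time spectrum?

66.02 kHz mod fs = 5.22 kHz.
5.22 kHz ≤ fs/2 = 15.2 kHz, appears at 5.22 kHz.

5.22 kHz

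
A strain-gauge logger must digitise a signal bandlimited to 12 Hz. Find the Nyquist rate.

24 Hz

Nyquist rate = 2 × 12 Hz = 24 Hz.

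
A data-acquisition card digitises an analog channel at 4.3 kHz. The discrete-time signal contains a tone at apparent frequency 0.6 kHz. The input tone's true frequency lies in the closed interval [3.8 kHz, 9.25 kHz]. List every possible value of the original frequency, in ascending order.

Frequencies that alias to 0.6 kHz are k·fs ± 0.6 kHz for integer k ≥ 0.
k=0: 0.6 kHz.
k=1: 3.7 kHz, 4.9 kHz.
k=2: 8 kHz, 9.2 kHz.
k=3: 12.3 kHz, 13.5 kHz.
Within [3.8 kHz, 9.25 kHz]: 4.9 kHz, 8 kHz, 9.2 kHz.

4.9 kHz, 8 kHz, 9.2 kHz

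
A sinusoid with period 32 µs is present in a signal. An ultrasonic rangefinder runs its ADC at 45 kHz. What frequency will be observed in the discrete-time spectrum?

13.75 kHz

T = 32 µs → f = 1/T = 31.25 kHz.
31.25 kHz > fs/2 = 22.5 kHz, folds to fs − 31.25 kHz = 13.75 kHz.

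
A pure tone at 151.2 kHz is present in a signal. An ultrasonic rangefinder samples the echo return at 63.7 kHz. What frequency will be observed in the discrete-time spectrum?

151.2 kHz mod fs = 23.8 kHz.
23.8 kHz ≤ fs/2 = 31.85 kHz, appears at 23.8 kHz.

23.8 kHz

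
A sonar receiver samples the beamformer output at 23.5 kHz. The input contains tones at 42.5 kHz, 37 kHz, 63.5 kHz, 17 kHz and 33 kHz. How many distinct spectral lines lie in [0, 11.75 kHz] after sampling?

fs/2 = 11.75 kHz.
42.5 kHz mod fs = 19 kHz.
19 kHz > fs/2 = 11.75 kHz, folds to fs − 19 kHz = 4.5 kHz.
37 kHz mod fs = 13.5 kHz.
13.5 kHz > fs/2 = 11.75 kHz, folds to fs − 13.5 kHz = 10 kHz.
63.5 kHz mod fs = 16.5 kHz.
16.5 kHz > fs/2 = 11.75 kHz, folds to fs − 16.5 kHz = 7 kHz.
17 kHz > fs/2 = 11.75 kHz, folds to fs − 17 kHz = 6.5 kHz.
33 kHz mod fs = 9.5 kHz.
9.5 kHz ≤ fs/2 = 11.75 kHz, appears at 9.5 kHz.
Distinct values: {4.5 kHz, 6.5 kHz, 7 kHz, 9.5 kHz, 10 kHz} → 5.

5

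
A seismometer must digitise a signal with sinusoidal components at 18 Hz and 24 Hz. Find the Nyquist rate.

Highest-frequency component: 24 Hz.
Nyquist rate = 2 × 24 Hz = 48 Hz.

48 Hz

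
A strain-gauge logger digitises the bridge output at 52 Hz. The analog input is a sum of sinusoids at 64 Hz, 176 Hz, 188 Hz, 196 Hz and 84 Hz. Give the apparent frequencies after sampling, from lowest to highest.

12 Hz, 20 Hz

fs/2 = 26 Hz.
64 Hz mod fs = 12 Hz.
12 Hz ≤ fs/2 = 26 Hz, appears at 12 Hz.
176 Hz mod fs = 20 Hz.
20 Hz ≤ fs/2 = 26 Hz, appears at 20 Hz.
188 Hz mod fs = 32 Hz.
32 Hz > fs/2 = 26 Hz, folds to fs − 32 Hz = 20 Hz.
196 Hz mod fs = 40 Hz.
40 Hz > fs/2 = 26 Hz, folds to fs − 40 Hz = 12 Hz.
84 Hz mod fs = 32 Hz.
32 Hz > fs/2 = 26 Hz, folds to fs − 32 Hz = 20 Hz.
Distinct values: {12 Hz, 20 Hz}.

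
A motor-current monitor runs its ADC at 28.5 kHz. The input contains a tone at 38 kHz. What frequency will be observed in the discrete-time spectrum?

38 kHz mod fs = 9.5 kHz.
9.5 kHz ≤ fs/2 = 14.25 kHz, appears at 9.5 kHz.

9.5 kHz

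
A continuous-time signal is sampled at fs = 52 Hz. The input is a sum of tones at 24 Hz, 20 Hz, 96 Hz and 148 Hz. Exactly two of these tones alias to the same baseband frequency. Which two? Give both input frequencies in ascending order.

fs/2 = 26 Hz.
24 Hz ≤ fs/2 = 26 Hz, passes unchanged.
20 Hz ≤ fs/2 = 26 Hz, passes unchanged.
96 Hz mod fs = 44 Hz.
44 Hz > fs/2 = 26 Hz, folds to fs − 44 Hz = 8 Hz.
148 Hz mod fs = 44 Hz.
44 Hz > fs/2 = 26 Hz, folds to fs − 44 Hz = 8 Hz.
96 Hz and 148 Hz both map to 8 Hz.

96 Hz, 148 Hz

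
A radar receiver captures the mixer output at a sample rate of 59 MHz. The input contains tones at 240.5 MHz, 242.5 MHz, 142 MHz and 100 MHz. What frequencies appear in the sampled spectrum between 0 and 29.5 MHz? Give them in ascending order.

fs/2 = 29.5 MHz.
240.5 MHz mod fs = 4.5 MHz.
4.5 MHz ≤ fs/2 = 29.5 MHz, appears at 4.5 MHz.
242.5 MHz mod fs = 6.5 MHz.
6.5 MHz ≤ fs/2 = 29.5 MHz, appears at 6.5 MHz.
142 MHz mod fs = 24 MHz.
24 MHz ≤ fs/2 = 29.5 MHz, appears at 24 MHz.
100 MHz mod fs = 41 MHz.
41 MHz > fs/2 = 29.5 MHz, folds to fs − 41 MHz = 18 MHz.
Distinct values: {4.5 MHz, 6.5 MHz, 18 MHz, 24 MHz}.

4.5 MHz, 6.5 MHz, 18 MHz, 24 MHz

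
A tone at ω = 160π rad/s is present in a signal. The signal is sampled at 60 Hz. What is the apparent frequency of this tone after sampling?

ω = 160π rad/s → f = ω/(2π) = 80 Hz.
80 Hz mod fs = 20 Hz.
20 Hz ≤ fs/2 = 30 Hz, appears at 20 Hz.

20 Hz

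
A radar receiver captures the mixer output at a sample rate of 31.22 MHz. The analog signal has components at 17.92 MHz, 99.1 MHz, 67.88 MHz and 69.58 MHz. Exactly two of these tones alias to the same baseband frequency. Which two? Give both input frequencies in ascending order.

67.88 MHz, 99.1 MHz

fs/2 = 15.61 MHz.
17.92 MHz > fs/2 = 15.61 MHz, folds to fs − 17.92 MHz = 13.3 MHz.
99.1 MHz mod fs = 5.44 MHz.
5.44 MHz ≤ fs/2 = 15.61 MHz, appears at 5.44 MHz.
67.88 MHz mod fs = 5.44 MHz.
5.44 MHz ≤ fs/2 = 15.61 MHz, appears at 5.44 MHz.
69.58 MHz mod fs = 7.14 MHz.
7.14 MHz ≤ fs/2 = 15.61 MHz, appears at 7.14 MHz.
67.88 MHz and 99.1 MHz both map to 5.44 MHz.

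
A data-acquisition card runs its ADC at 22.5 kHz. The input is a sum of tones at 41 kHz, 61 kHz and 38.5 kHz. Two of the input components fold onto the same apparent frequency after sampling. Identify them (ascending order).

38.5 kHz, 61 kHz

fs/2 = 11.25 kHz.
41 kHz mod fs = 18.5 kHz.
18.5 kHz > fs/2 = 11.25 kHz, folds to fs − 18.5 kHz = 4 kHz.
61 kHz mod fs = 16 kHz.
16 kHz > fs/2 = 11.25 kHz, folds to fs − 16 kHz = 6.5 kHz.
38.5 kHz mod fs = 16 kHz.
16 kHz > fs/2 = 11.25 kHz, folds to fs − 16 kHz = 6.5 kHz.
38.5 kHz and 61 kHz both map to 6.5 kHz.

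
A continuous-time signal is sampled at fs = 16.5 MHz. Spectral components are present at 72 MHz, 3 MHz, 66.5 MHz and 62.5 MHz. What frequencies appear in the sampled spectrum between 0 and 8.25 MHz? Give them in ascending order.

fs/2 = 8.25 MHz.
72 MHz mod fs = 6 MHz.
6 MHz ≤ fs/2 = 8.25 MHz, appears at 6 MHz.
3 MHz ≤ fs/2 = 8.25 MHz, passes unchanged.
66.5 MHz mod fs = 0.5 MHz.
0.5 MHz ≤ fs/2 = 8.25 MHz, appears at 0.5 MHz.
62.5 MHz mod fs = 13 MHz.
13 MHz > fs/2 = 8.25 MHz, folds to fs − 13 MHz = 3.5 MHz.
Distinct values: {0.5 MHz, 3 MHz, 3.5 MHz, 6 MHz}.

0.5 MHz, 3 MHz, 3.5 MHz, 6 MHz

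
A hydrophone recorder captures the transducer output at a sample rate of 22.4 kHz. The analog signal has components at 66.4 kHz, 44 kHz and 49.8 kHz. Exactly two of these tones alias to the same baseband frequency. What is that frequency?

0.8 kHz

fs/2 = 11.2 kHz.
66.4 kHz mod fs = 21.6 kHz.
21.6 kHz > fs/2 = 11.2 kHz, folds to fs − 21.6 kHz = 0.8 kHz.
44 kHz mod fs = 21.6 kHz.
21.6 kHz > fs/2 = 11.2 kHz, folds to fs − 21.6 kHz = 0.8 kHz.
49.8 kHz mod fs = 5 kHz.
5 kHz ≤ fs/2 = 11.2 kHz, appears at 5 kHz.
44 kHz and 66.4 kHz both map to 0.8 kHz.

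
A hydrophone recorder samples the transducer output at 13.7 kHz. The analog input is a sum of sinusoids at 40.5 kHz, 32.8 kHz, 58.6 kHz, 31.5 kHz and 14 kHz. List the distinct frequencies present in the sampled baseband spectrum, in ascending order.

fs/2 = 6.85 kHz.
40.5 kHz mod fs = 13.1 kHz.
13.1 kHz > fs/2 = 6.85 kHz, folds to fs − 13.1 kHz = 0.6 kHz.
32.8 kHz mod fs = 5.4 kHz.
5.4 kHz ≤ fs/2 = 6.85 kHz, appears at 5.4 kHz.
58.6 kHz mod fs = 3.8 kHz.
3.8 kHz ≤ fs/2 = 6.85 kHz, appears at 3.8 kHz.
31.5 kHz mod fs = 4.1 kHz.
4.1 kHz ≤ fs/2 = 6.85 kHz, appears at 4.1 kHz.
14 kHz mod fs = 0.3 kHz.
0.3 kHz ≤ fs/2 = 6.85 kHz, appears at 0.3 kHz.
Distinct values: {0.3 kHz, 0.6 kHz, 3.8 kHz, 4.1 kHz, 5.4 kHz}.

0.3 kHz, 0.6 kHz, 3.8 kHz, 4.1 kHz, 5.4 kHz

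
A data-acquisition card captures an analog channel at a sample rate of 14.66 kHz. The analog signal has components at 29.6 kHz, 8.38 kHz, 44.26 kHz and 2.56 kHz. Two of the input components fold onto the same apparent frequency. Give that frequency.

fs/2 = 7.33 kHz.
29.6 kHz mod fs = 0.28 kHz.
0.28 kHz ≤ fs/2 = 7.33 kHz, appears at 0.28 kHz.
8.38 kHz > fs/2 = 7.33 kHz, folds to fs − 8.38 kHz = 6.28 kHz.
44.26 kHz mod fs = 0.28 kHz.
0.28 kHz ≤ fs/2 = 7.33 kHz, appears at 0.28 kHz.
2.56 kHz ≤ fs/2 = 7.33 kHz, passes unchanged.
29.6 kHz and 44.26 kHz both map to 0.28 kHz.

0.28 kHz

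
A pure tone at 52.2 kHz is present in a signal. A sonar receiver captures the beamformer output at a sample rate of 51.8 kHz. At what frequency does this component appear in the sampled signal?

0.4 kHz

52.2 kHz mod fs = 0.4 kHz.
0.4 kHz ≤ fs/2 = 25.9 kHz, appears at 0.4 kHz.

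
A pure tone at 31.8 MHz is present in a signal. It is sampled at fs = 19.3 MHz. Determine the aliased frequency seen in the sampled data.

31.8 MHz mod fs = 12.5 MHz.
12.5 MHz > fs/2 = 9.65 MHz, folds to fs − 12.5 MHz = 6.8 MHz.

6.8 MHz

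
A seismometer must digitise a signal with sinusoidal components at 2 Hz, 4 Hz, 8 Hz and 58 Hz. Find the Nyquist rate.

Highest-frequency component: 58 Hz.
Nyquist rate = 2 × 58 Hz = 116 Hz.

116 Hz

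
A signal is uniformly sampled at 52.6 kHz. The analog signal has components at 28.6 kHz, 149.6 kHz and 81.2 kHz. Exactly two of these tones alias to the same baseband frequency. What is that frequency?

fs/2 = 26.3 kHz.
28.6 kHz > fs/2 = 26.3 kHz, folds to fs − 28.6 kHz = 24 kHz.
149.6 kHz mod fs = 44.4 kHz.
44.4 kHz > fs/2 = 26.3 kHz, folds to fs − 44.4 kHz = 8.2 kHz.
81.2 kHz mod fs = 28.6 kHz.
28.6 kHz > fs/2 = 26.3 kHz, folds to fs − 28.6 kHz = 24 kHz.
28.6 kHz and 81.2 kHz both map to 24 kHz.

24 kHz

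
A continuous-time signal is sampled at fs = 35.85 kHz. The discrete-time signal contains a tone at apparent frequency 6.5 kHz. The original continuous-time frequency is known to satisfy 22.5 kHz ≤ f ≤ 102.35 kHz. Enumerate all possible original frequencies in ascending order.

29.35 kHz, 42.35 kHz, 65.2 kHz, 78.2 kHz, 101.05 kHz

Frequencies that alias to 6.5 kHz are k·fs ± 6.5 kHz for integer k ≥ 0.
k=0: 6.5 kHz.
k=1: 29.35 kHz, 42.35 kHz.
k=2: 65.2 kHz, 78.2 kHz.
k=3: 101.05 kHz, 114.05 kHz.
k=4: 136.9 kHz, 149.9 kHz.
Within [22.5 kHz, 102.35 kHz]: 29.35 kHz, 42.35 kHz, 65.2 kHz, 78.2 kHz, 101.05 kHz.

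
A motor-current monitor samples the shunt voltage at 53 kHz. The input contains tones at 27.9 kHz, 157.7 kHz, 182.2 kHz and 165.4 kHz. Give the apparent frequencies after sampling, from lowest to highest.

1.3 kHz, 6.4 kHz, 23.2 kHz, 25.1 kHz

fs/2 = 26.5 kHz.
27.9 kHz > fs/2 = 26.5 kHz, folds to fs − 27.9 kHz = 25.1 kHz.
157.7 kHz mod fs = 51.7 kHz.
51.7 kHz > fs/2 = 26.5 kHz, folds to fs − 51.7 kHz = 1.3 kHz.
182.2 kHz mod fs = 23.2 kHz.
23.2 kHz ≤ fs/2 = 26.5 kHz, appears at 23.2 kHz.
165.4 kHz mod fs = 6.4 kHz.
6.4 kHz ≤ fs/2 = 26.5 kHz, appears at 6.4 kHz.
Distinct values: {1.3 kHz, 6.4 kHz, 23.2 kHz, 25.1 kHz}.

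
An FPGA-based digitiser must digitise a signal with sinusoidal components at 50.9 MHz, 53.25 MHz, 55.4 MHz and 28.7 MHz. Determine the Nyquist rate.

110.8 MHz

Highest-frequency component: 55.4 MHz.
Nyquist rate = 2 × 55.4 MHz = 110.8 MHz.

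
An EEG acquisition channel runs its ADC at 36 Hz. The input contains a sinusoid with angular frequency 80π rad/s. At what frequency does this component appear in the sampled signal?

ω = 80π rad/s → f = ω/(2π) = 40 Hz.
40 Hz mod fs = 4 Hz.
4 Hz ≤ fs/2 = 18 Hz, appears at 4 Hz.

4 Hz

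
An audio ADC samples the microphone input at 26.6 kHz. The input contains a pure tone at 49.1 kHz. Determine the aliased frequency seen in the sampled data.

49.1 kHz mod fs = 22.5 kHz.
22.5 kHz > fs/2 = 13.3 kHz, folds to fs − 22.5 kHz = 4.1 kHz.

4.1 kHz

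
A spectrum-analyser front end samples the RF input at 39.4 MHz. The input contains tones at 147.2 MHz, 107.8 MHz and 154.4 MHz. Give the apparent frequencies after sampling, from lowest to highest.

fs/2 = 19.7 MHz.
147.2 MHz mod fs = 29 MHz.
29 MHz > fs/2 = 19.7 MHz, folds to fs − 29 MHz = 10.4 MHz.
107.8 MHz mod fs = 29 MHz.
29 MHz > fs/2 = 19.7 MHz, folds to fs − 29 MHz = 10.4 MHz.
154.4 MHz mod fs = 36.2 MHz.
36.2 MHz > fs/2 = 19.7 MHz, folds to fs − 36.2 MHz = 3.2 MHz.
Distinct values: {3.2 MHz, 10.4 MHz}.

3.2 MHz, 10.4 MHz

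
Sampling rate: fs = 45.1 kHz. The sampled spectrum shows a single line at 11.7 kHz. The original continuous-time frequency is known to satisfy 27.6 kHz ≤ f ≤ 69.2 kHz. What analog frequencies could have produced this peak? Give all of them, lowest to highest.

Frequencies that alias to 11.7 kHz are k·fs ± 11.7 kHz for integer k ≥ 0.
k=0: 11.7 kHz.
k=1: 33.4 kHz, 56.8 kHz.
k=2: 78.5 kHz, 101.9 kHz.
Within [27.6 kHz, 69.2 kHz]: 33.4 kHz, 56.8 kHz.

33.4 kHz, 56.8 kHz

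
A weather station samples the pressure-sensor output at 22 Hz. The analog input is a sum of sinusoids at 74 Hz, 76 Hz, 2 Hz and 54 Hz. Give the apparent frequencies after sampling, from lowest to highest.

fs/2 = 11 Hz.
74 Hz mod fs = 8 Hz.
8 Hz ≤ fs/2 = 11 Hz, appears at 8 Hz.
76 Hz mod fs = 10 Hz.
10 Hz ≤ fs/2 = 11 Hz, appears at 10 Hz.
2 Hz ≤ fs/2 = 11 Hz, passes unchanged.
54 Hz mod fs = 10 Hz.
10 Hz ≤ fs/2 = 11 Hz, appears at 10 Hz.
Distinct values: {2 Hz, 8 Hz, 10 Hz}.

2 Hz, 8 Hz, 10 Hz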